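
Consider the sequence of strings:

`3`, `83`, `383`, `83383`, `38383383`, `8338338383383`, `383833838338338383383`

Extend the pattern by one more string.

Each term (from the third on) is the two preceding terms concatenated in order: term 3 = 3·83 = 383.
So term 8 is 8338338383383·383833838338338383383.

8338338383383383833838338338383383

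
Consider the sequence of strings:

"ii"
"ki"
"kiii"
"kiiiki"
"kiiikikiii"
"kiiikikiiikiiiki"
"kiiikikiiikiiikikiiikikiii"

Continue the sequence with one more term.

kiiikikiiikiiikikiiikikiiikiiikikiiikiiiki

This is a Fibonacci-style word recurrence s(k) = s(k−1)·s(k−2): e.g. ki·ii = kiii.
The next term joins kiiikikiiikiiikikiiikikiii and kiiikikiiikiiiki.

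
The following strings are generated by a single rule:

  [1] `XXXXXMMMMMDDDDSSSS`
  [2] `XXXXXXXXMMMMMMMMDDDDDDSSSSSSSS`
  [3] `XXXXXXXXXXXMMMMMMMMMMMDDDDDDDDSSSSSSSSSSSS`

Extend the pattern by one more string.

Term n consists of 3n+2 X's, followed by 3n+2 M's, followed by 2n+2 D's, followed by 4n S's (n = 1, 2, …).
At n = 4 the blocks have lengths 14, 14, 10, 16.

XXXXXXXXXXXXXXMMMMMMMMMMMMMMDDDDDDDDDDSSSSSSSSSSSSSSSS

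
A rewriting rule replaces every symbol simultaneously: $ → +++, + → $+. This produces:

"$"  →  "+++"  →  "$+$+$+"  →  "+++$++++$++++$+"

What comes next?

$+$+$++++$+$+$+$++++$+$+$+$++++$+

Replace each of the 15 characters of +++$++++$++++$+ in place — $+ $+ $+ +++ $+ $+ $+ $+ +++ $+ $+ $+ $+ +++ $+ — and concatenate.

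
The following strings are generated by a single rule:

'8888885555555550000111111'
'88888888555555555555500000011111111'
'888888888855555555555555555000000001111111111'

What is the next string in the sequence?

8888888888885555555555555555555550000000000111111111111

Term n consists of 2n+2 8's, followed by 4n+1 5's, followed by 2n 0's, followed by 2n+2 1's, where the shown terms are n = 2, 3, 4.
Setting n = 5 gives 12, 21, 10, 12 characters in each block.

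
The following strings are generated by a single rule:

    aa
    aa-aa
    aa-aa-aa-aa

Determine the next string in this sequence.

Each string is two copies of the previous one joined by '-'.
Doubling aa-aa-aa-aa with '-' between the halves:

aa-aa-aa-aa-aa-aa-aa-aa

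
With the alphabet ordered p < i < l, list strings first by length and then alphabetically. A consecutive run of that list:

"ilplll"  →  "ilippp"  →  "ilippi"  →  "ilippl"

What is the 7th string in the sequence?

ilipil

Advancing 3 positions from ilippl through ilippl → ilipip → ilipii reaches term 7.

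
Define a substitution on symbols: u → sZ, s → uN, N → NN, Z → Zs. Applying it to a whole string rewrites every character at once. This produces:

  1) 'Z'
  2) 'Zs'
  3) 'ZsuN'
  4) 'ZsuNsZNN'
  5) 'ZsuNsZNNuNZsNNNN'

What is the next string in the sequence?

ZsuNsZNNuNZsNNNNsZNNZsuNNNNNNNNN

Replace each of the 16 characters of ZsuNsZNNuNZsNNNN in place — Zs uN sZ NN uN Zs NN NN sZ NN Zs uN NN NN NN NN — and concatenate.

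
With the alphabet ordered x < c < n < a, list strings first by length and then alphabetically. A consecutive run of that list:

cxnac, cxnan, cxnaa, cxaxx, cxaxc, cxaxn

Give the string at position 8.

Advancing 2 positions from cxaxn through cxaxn → cxaxa reaches term 8.

cxacx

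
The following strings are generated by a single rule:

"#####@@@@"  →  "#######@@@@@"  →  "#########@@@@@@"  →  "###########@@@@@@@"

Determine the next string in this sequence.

#############@@@@@@@@

Each string has the form #^{2n-1} @^{n+1}, where the shown terms are n = 3, 4, 5, 6.
For the next term, n = 7, so the run lengths are 13, 8.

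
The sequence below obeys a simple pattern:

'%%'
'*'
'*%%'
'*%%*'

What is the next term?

*%%**%%

Each term (from the third on) is the previous term followed by the one before it: term 3 = *·%% = *%%.
Continuing: *%%* · *%% gives term 5.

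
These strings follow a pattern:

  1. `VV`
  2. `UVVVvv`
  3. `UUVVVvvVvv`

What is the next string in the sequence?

Each term wraps the previous one in U on the left and Vvv on the right.
So the next term is U·UUVVVvvVvv·Vvv.

UUUVVVvvVvvVvv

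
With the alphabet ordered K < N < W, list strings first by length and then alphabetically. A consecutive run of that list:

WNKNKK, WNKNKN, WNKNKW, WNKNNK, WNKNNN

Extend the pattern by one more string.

Treat WNKNNN as a base-3 numeral over the given alphabet and add one, carrying through any trailing W's.

WNKNNW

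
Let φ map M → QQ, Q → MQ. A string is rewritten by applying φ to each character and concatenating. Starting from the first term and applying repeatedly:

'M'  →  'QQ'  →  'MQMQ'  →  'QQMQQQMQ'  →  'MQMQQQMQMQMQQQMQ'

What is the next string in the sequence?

Rewriting the 16 symbols of MQMQQQMQMQMQQQMQ one by one yields QQ MQ QQ MQ MQ MQ QQ MQ QQ MQ QQ MQ MQ MQ QQ MQ; concatenated:

QQMQQQMQMQMQQQMQQQMQQQMQMQMQQQMQ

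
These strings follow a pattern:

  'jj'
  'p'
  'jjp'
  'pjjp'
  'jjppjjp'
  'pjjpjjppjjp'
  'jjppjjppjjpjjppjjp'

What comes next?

pjjpjjppjjpjjppjjppjjpjjppjjp

Each term (from the third on) is the two preceding terms concatenated in order: term 3 = jj·p = jjp.
So term 8 is pjjpjjppjjp·jjppjjppjjpjjppjjp.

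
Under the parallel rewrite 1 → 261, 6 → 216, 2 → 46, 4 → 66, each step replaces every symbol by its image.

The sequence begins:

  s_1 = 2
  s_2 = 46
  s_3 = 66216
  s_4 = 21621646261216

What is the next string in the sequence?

Rewriting the 14 symbols of 21621646261216 one by one yields 46 261 216 46 261 216 66 216 46 216 261 46 261 216; concatenated:

4626121646261216662164621626146261216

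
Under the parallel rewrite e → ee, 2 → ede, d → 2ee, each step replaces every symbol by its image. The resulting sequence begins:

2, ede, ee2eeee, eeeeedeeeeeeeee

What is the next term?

eeeeeeeeee2eeeeeeeeeeeeeeeeeeee

φ(eeeeedeeeeeeeee) expands symbol-by-symbol to ee ee ee ee ee 2ee ee ee ee ee ee ee ee ee ee; joining the 15 pieces gives the next term.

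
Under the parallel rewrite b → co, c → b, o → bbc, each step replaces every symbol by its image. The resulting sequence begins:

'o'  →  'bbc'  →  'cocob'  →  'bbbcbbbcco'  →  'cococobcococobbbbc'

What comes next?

bbbcbbbcbbbccobbbcbbbcbbbccocococob

Replace each of the 18 characters of cococobcococobbbbc in place — b bbc b bbc b bbc co b bbc b bbc b bbc co co co co b — and concatenate.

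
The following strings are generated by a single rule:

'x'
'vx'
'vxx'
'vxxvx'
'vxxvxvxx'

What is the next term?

Each term (from the third on) is the previous term followed by the one before it: term 3 = vx·x = vxx.
The next term joins vxxvxvxx and vxxvx.

vxxvxvxxvxxvx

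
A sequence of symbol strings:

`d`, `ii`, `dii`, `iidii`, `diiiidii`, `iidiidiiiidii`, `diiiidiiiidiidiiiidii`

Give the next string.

iidiidiiiidiidiiiidiiiidiidiiiidii

This is a Fibonacci-style word recurrence s(k) = s(k−2)·s(k−1): e.g. d·ii = dii.
So term 8 is iidiidiiiidii·diiiidiiiidiidiiiidii.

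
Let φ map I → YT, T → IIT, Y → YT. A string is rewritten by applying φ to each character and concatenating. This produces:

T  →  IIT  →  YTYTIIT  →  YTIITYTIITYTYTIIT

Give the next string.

φ(YTIITYTIITYTYTIIT) expands symbol-by-symbol to YT IIT YT YT IIT YT IIT YT YT IIT YT IIT YT IIT YT YT IIT; joining the 17 pieces gives the next term.

YTIITYTYTIITYTIITYTYTIITYTIITYTIITYTYTIIT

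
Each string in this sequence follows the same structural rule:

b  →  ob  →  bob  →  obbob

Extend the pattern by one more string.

Each term (from the third on) is the two preceding terms concatenated in order: term 3 = b·ob = bob.
Continuing: bob · obbob gives term 5.

bobobbob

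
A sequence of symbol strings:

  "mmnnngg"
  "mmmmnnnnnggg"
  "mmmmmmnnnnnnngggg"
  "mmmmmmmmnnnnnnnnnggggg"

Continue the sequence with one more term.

mmmmmmmmmmnnnnnnnnnnngggggg

Each string has the form m^{2n} n^{2n+1} g^{n+1} (n = 1, 2, …).
At n = 5 the blocks have lengths 10, 11, 6.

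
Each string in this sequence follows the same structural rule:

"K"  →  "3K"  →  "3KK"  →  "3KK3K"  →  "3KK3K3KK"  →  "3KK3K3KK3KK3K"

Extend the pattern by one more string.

3KK3K3KK3KK3K3KK3K3KK

Each term (from the third on) is the previous term followed by the one before it: term 3 = 3K·K = 3KK.
The next term joins 3KK3K3KK3KK3K and 3KK3K3KK.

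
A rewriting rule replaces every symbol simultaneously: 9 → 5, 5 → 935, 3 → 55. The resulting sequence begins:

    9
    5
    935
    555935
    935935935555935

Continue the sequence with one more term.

φ(935935935555935) expands symbol-by-symbol to 5 55 935 5 55 935 5 55 935 935 935 935 5 55 935; joining the 15 pieces gives the next term.

555935555935555935935935935555935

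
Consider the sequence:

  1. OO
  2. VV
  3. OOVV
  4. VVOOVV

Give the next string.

Each term (from the third on) is the two preceding terms concatenated in order: term 3 = OO·VV = OOVV.
So term 5 is OOVV·VVOOVV.

OOVVVVOOVV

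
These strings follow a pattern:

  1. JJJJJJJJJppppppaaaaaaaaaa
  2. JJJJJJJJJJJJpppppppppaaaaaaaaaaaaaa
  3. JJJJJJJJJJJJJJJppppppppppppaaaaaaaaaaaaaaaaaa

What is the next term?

The n-th term is 3n+3 J's then 3n p's then 4n+2 a's, where the shown terms are n = 2, 3, 4.
Setting n = 5 gives 18, 15, 22 characters in each block.

JJJJJJJJJJJJJJJJJJpppppppppppppppaaaaaaaaaaaaaaaaaaaaaa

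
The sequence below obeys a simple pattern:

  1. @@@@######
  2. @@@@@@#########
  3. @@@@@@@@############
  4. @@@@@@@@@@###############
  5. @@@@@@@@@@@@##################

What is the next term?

@@@@@@@@@@@@@@#####################

Term n consists of 2n @'s, followed by 3n #'s, where the shown terms are n = 2, 3, 4, 5, 6.
Setting n = 7 gives 14, 21 characters in each block.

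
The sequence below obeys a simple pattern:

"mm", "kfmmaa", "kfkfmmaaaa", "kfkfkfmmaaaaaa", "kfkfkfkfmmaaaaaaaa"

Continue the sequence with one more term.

Each term wraps the previous one in kf on the left and aa on the right.
One more step from kfkfkfkfmmaaaaaaaa gives the answer.

kfkfkfkfkfmmaaaaaaaaaa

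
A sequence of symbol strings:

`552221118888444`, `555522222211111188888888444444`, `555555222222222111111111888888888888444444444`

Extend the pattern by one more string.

Term n consists of 2n 5's, followed by 3n 2's, followed by 3n 1's, followed by 4n 8's, followed by 3n 4's (n = 1, 2, …).
At n = 4 the blocks have lengths 8, 12, 12, 16, 12.

555555552222222222221111111111118888888888888888444444444444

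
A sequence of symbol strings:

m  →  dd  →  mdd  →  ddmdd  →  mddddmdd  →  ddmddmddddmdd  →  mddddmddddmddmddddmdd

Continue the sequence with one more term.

ddmddmddddmddmddddmddddmddmddddmdd

This is a Fibonacci-style word recurrence s(k) = s(k−2)·s(k−1): e.g. m·dd = mdd.
Continuing: ddmddmddddmdd · mddddmddddmddmddddmdd gives term 8.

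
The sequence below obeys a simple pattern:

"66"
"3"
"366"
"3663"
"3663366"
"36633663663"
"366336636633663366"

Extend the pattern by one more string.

Each term (from the third on) is the previous term followed by the one before it: term 3 = 3·66 = 366.
Continuing: 366336636633663366 · 36633663663 gives term 8.

36633663663366336636633663663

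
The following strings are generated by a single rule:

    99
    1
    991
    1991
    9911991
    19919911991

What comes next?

From term 3 onward, concatenate the second-to-last term with the last: 99·1 = 991, 1·991 = 1991, …
Continuing: 9911991 · 19919911991 gives term 7.

991199119919911991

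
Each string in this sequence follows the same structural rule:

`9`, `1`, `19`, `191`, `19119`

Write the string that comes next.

This is a Fibonacci-style word recurrence s(k) = s(k−1)·s(k−2): e.g. 1·9 = 19.
Continuing: 19119 · 191 gives term 6.

19119191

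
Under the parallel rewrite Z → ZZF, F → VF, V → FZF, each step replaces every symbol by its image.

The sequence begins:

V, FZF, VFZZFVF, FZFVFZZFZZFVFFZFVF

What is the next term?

Applying the rule to each of the 18 symbols of FZFVFZZFZZFVFFZFVF gives the pieces VF ZZF VF FZF VF ZZF ZZF VF ZZF ZZF VF FZF VF VF ZZF VF FZF VF, which concatenate to the answer.

VFZZFVFFZFVFZZFZZFVFZZFZZFVFFZFVFVFZZFVFFZFVF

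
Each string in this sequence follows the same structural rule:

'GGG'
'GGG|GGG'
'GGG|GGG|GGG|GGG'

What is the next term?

GGG|GGG|GGG|GGG|GGG|GGG|GGG|GGG

Each string is two copies of the previous one joined by '|'.
So the next term is two copies of GGG|GGG|GGG|GGG with '|' between the halves.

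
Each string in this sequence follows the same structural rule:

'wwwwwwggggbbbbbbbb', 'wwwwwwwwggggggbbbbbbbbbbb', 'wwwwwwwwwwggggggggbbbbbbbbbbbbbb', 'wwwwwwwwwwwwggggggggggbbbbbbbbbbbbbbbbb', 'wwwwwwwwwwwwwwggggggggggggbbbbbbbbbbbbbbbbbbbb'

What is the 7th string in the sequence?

Reading off run lengths: w runs 6, 8, 10, 12, 14; g runs 4, 6, 8, 10, 12; b runs 8, 11, 14, 17, 20 — each is linear in n, where the shown terms are n = 2, 3, 4, 5, 6.
For term 7, n = 8, so the run lengths are 18, 16, 26.

wwwwwwwwwwwwwwwwwwggggggggggggggggbbbbbbbbbbbbbbbbbbbbbbbbbb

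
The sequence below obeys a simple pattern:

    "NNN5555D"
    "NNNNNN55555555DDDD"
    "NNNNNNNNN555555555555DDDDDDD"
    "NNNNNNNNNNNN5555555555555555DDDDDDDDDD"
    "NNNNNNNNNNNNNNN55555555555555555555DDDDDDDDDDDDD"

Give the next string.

Reading off run lengths: N runs 3, 6, 9, 12, 15; 5 runs 4, 8, 12, 16, 20; D runs 1, 4, 7, 10, 13 — each is linear in n (n = 1, 2, …).
For the next term, n = 6, so the run lengths are 18, 24, 16.

NNNNNNNNNNNNNNNNNN555555555555555555555555DDDDDDDDDDDDDDDD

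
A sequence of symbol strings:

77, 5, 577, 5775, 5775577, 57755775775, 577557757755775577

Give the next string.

This is a Fibonacci-style word recurrence s(k) = s(k−1)·s(k−2): e.g. 5·77 = 577.
So term 8 is 577557757755775577·57755775775.

57755775775577557757755775775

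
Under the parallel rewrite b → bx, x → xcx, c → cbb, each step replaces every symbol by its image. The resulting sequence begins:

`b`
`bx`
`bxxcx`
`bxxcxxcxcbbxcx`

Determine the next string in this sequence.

Rewriting the 14 symbols of bxxcxxcxcbbxcx one by one yields bx xcx xcx cbb xcx xcx cbb xcx cbb bx bx xcx cbb xcx; concatenated:

bxxcxxcxcbbxcxxcxcbbxcxcbbbxbxxcxcbbxcx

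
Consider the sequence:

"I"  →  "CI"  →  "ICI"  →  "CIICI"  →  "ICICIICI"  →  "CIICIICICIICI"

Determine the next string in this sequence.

ICICIICICIICIICICIICI

Each term (from the third on) is the two preceding terms concatenated in order: term 3 = I·CI = ICI.
The next term joins ICICIICI and CIICIICICIICI.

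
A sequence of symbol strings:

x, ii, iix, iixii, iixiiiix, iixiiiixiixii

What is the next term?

From term 3 onward, concatenate the last term with the second-to-last: ii·x = iix, iix·ii = iixii, …
Continuing: iixiiiixiixii · iixiiiix gives term 7.

iixiiiixiixiiiixiiiix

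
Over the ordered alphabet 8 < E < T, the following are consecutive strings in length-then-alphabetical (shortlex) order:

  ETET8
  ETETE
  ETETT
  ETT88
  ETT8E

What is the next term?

Treat ETT8E as a base-3 numeral over the given alphabet and add one, carrying through any trailing T's.

ETT8T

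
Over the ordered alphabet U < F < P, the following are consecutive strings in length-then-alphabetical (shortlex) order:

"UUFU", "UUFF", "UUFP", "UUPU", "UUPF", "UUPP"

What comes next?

UFUU

Treat UUPP as a base-3 numeral over the given alphabet and add one, carrying through any trailing P's.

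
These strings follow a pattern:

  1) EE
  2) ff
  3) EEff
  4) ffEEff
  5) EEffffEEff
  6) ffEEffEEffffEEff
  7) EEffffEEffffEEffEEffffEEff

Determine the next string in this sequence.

From term 3 onward, concatenate the second-to-last term with the last: EE·ff = EEff, ff·EEff = ffEEff, …
The next term joins ffEEffEEffffEEff and EEffffEEffffEEffEEffffEEff.

ffEEffEEffffEEffEEffffEEffffEEffEEffffEEff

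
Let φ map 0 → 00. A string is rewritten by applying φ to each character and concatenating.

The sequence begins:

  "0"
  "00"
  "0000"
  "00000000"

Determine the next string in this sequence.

Expanding 00000000: 0→00, 0→00, 0→00, 0→00, 0→00, 0→00, 0→00, 0→00. Concatenated: 00 00 00 00 00 00 00 00.

0000000000000000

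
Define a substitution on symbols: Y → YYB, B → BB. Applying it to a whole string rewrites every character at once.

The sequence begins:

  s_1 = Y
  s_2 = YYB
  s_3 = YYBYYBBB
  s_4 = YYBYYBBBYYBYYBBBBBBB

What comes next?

φ(YYBYYBBBYYBYYBBBBBBB) expands symbol-by-symbol to YYB YYB BB YYB YYB BB BB BB YYB YYB BB YYB YYB BB BB BB BB BB BB BB; joining the 20 pieces gives the next term.

YYBYYBBBYYBYYBBBBBBBYYBYYBBBYYBYYBBBBBBBBBBBBBBB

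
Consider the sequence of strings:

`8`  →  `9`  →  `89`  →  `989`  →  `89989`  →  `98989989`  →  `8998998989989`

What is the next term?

Each term (from the third on) is the two preceding terms concatenated in order: term 3 = 8·9 = 89.
The next term joins 98989989 and 8998998989989.

989899898998998989989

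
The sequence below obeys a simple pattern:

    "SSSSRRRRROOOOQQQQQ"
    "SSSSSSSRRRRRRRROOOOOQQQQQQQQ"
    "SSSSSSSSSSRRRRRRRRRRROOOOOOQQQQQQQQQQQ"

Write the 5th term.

SSSSSSSSSSSSSSSSRRRRRRRRRRRRRRRRROOOOOOOOQQQQQQQQQQQQQQQQQ

The n-th term is 3n-2 S's then 3n-1 R's then n+2 O's then 3n-1 Q's, where the shown terms are n = 2, 3, 4.
At n = 6 the blocks have lengths 16, 17, 8, 17.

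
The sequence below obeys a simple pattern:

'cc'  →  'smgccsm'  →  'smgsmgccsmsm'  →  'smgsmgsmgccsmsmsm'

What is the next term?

smgsmgsmgsmgccsmsmsmsm

Every step adds smg to the front and sm to the end of the previous string.
One more step from smgsmgsmgccsmsmsm gives the answer.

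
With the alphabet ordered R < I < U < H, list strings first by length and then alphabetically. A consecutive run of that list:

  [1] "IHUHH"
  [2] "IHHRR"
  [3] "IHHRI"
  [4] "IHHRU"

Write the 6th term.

IHHIR

Continuing the enumeration 2 steps past IHHRU: IHHRU → IHHRH → (answer).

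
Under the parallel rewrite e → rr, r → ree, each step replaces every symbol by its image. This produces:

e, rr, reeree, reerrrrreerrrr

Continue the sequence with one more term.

reerrrrreereereereereerrrrreereereeree

Applying the rule to each of the 14 symbols of reerrrrreerrrr gives the pieces ree rr rr ree ree ree ree ree rr rr ree ree ree ree, which concatenate to the answer.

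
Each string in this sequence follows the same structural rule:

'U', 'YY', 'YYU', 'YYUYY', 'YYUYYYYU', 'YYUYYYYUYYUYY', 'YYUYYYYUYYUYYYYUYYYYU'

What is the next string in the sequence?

This is a Fibonacci-style word recurrence s(k) = s(k−1)·s(k−2): e.g. YY·U = YYU.
So term 8 is YYUYYYYUYYUYYYYUYYYYU·YYUYYYYUYYUYY.

YYUYYYYUYYUYYYYUYYYYUYYUYYYYUYYUYY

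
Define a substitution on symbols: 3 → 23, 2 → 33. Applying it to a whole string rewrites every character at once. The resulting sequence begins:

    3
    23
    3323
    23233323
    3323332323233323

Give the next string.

φ(3323332323233323) expands symbol-by-symbol to 23 23 33 23 23 23 33 23 33 23 33 23 23 23 33 23; joining the 16 pieces gives the next term.

23233323232333233323332323233323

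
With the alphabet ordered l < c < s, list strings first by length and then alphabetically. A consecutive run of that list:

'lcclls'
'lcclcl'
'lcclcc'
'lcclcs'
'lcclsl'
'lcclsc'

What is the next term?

lcclss

Treat lcclsc as a base-3 numeral over the given alphabet and add one, carrying through any trailing s's.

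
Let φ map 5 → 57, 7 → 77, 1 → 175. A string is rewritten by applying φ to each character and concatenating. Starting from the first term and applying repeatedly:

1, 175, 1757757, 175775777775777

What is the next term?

1757757777757777777777757777777

Replace each of the 15 characters of 175775777775777 in place — 175 77 57 77 77 57 77 77 77 77 77 57 77 77 77 — and concatenate.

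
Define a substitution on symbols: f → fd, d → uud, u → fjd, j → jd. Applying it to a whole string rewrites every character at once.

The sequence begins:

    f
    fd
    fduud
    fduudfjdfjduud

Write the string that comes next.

fduudfjdfjduudfdjduudfdjduudfjdfjduud

Applying the rule to each of the 14 symbols of fduudfjdfjduud gives the pieces fd uud fjd fjd uud fd jd uud fd jd uud fjd fjd uud, which concatenate to the answer.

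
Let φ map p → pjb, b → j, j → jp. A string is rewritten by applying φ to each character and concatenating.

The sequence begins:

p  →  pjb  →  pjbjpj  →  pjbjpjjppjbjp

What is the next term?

φ(pjbjpjjppjbjp) expands symbol-by-symbol to pjb jp j jp pjb jp jp pjb pjb jp j jp pjb; joining the 13 pieces gives the next term.

pjbjpjjppjbjpjppjbpjbjpjjppjb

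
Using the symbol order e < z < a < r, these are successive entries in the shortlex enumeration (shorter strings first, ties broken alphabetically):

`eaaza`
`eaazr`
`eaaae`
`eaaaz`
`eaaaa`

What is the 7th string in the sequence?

eaare

Advancing 2 positions from eaaaa through eaaaa → eaaar reaches term 7.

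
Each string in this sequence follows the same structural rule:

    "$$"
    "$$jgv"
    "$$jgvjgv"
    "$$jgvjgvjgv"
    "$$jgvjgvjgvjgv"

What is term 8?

Each term is the previous one with jgv appended.
From $$jgvjgvjgvjgv, 3 further steps: $$jgvjgvjgvjgv → $$jgvjgvjgvjgvjgv → $$jgvjgvjgvjgvjgvjgv → (answer).

$$jgvjgvjgvjgvjgvjgvjgv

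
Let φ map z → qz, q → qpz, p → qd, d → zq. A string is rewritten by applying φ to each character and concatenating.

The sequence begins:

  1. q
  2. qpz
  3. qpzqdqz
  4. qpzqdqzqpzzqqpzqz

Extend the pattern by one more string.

qpzqdqzqpzzqqpzqzqpzqdqzqzqpzqpzqdqzqpzqz

φ(qpzqdqzqpzzqqpzqz) expands symbol-by-symbol to qpz qd qz qpz zq qpz qz qpz qd qz qz qpz qpz qd qz qpz qz; joining the 17 pieces gives the next term.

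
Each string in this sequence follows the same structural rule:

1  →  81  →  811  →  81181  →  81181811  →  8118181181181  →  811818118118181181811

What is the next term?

8118181181181811818118118181181181

This is a Fibonacci-style word recurrence s(k) = s(k−1)·s(k−2): e.g. 81·1 = 811.
The next term joins 811818118118181181811 and 8118181181181.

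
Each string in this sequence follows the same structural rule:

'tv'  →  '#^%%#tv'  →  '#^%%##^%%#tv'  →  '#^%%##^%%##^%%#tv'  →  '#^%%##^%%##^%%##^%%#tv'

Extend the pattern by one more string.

Every step adds #^%%# at the front: s(k+1) = #^%%#·s(k).
One more step from #^%%##^%%##^%%##^%%#tv gives the answer.

#^%%##^%%##^%%##^%%##^%%#tv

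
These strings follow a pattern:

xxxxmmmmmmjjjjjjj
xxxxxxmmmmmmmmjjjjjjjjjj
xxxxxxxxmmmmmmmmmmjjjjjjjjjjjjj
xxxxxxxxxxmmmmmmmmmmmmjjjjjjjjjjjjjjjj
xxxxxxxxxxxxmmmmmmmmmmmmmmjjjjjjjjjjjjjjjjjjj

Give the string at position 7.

Reading off run lengths: x runs 4, 6, 8, 10, 12; m runs 6, 8, 10, 12, 14; j runs 7, 10, 13, 16, 19 — each is linear in n, where the shown terms are n = 3, 4, 5, 6, 7.
At n = 9 the blocks have lengths 16, 18, 25.

xxxxxxxxxxxxxxxxmmmmmmmmmmmmmmmmmmjjjjjjjjjjjjjjjjjjjjjjjjj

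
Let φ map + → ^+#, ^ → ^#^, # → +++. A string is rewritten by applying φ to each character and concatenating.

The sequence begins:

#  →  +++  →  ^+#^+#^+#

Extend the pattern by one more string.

Apply φ to ^+#^+#^+# symbol by symbol: ^→^#^, +→^+#, #→+++, ^→^#^, +→^+#, #→+++, ^→^#^, +→^+#, #→+++; joined: ^#^ ^+# +++ ^#^ ^+# +++ ^#^ ^+# +++.

^#^^+#+++^#^^+#+++^#^^+#+++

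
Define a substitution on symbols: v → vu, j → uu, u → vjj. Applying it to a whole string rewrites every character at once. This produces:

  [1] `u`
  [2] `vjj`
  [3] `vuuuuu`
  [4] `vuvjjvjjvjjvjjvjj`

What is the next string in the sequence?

Applying the rule to each of the 17 symbols of vuvjjvjjvjjvjjvjj gives the pieces vu vjj vu uu uu vu uu uu vu uu uu vu uu uu vu uu uu, which concatenate to the answer.

vuvjjvuuuuuvuuuuuvuuuuuvuuuuuvuuuuu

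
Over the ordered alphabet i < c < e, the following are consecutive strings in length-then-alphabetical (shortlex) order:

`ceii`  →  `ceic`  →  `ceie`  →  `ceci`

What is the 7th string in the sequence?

Stepping forward 3 times from ceci: ceci → cecc → cece, then the target.

ceei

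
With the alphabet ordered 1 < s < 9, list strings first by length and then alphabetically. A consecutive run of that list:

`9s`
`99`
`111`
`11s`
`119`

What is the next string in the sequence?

1s1

Find the rightmost character of 119 below 9, bump it to the next letter, and reset everything to its right to 1.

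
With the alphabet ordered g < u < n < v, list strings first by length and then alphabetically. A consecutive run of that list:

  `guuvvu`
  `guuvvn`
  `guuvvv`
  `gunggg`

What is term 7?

Advancing 3 positions from gunggg through gunggg → gunggu → gunggn reaches term 7.

gunggv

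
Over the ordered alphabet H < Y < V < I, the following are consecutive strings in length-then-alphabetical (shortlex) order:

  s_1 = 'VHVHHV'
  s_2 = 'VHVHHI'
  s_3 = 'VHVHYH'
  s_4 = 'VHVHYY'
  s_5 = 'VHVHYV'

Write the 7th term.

Continuing the enumeration 2 steps past VHVHYV: VHVHYV → VHVHYI → (answer).

VHVHVH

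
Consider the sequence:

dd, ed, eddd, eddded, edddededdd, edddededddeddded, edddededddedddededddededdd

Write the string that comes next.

edddededddedddededddededddedddededddeddded

This is a Fibonacci-style word recurrence s(k) = s(k−1)·s(k−2): e.g. ed·dd = eddd.
Continuing: edddededddedddededddededdd · edddededddeddded gives term 8.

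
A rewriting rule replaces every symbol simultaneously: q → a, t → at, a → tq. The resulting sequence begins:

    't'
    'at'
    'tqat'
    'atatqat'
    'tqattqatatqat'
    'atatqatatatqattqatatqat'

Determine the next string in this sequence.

Replace each of the 23 characters of atatqatatatqattqatatqat in place — tq at tq at a tq at tq at tq at a tq at at a tq at tq at a tq at — and concatenate.

tqattqatatqattqattqatatqatatatqattqatatqat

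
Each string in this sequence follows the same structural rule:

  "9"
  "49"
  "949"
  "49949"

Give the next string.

Each term (from the third on) is the two preceding terms concatenated in order: term 3 = 9·49 = 949.
The next term joins 949 and 49949.

94949949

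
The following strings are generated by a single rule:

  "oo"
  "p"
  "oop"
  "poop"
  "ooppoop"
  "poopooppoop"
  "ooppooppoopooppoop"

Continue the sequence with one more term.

This is a Fibonacci-style word recurrence s(k) = s(k−2)·s(k−1): e.g. oo·p = oop.
So term 8 is poopooppoop·ooppooppoopooppoop.

poopooppoopooppooppoopooppoop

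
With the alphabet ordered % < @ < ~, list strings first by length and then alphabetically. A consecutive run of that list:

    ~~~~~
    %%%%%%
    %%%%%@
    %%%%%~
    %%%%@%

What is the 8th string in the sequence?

%%%%~%

Stepping forward 3 times from %%%%@%: %%%%@% → %%%%@@ → %%%%@~, then the target.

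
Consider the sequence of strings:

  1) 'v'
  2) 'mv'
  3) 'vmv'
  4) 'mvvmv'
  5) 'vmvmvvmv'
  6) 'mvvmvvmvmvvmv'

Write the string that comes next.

This is a Fibonacci-style word recurrence s(k) = s(k−2)·s(k−1): e.g. v·mv = vmv.
So term 7 is vmvmvvmv·mvvmvvmvmvvmv.

vmvmvvmvmvvmvvmvmvvmv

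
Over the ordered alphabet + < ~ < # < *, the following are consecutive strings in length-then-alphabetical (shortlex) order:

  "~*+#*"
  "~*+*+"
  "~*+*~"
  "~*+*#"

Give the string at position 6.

Continuing the enumeration 2 steps past ~*+*#: ~*+*# → ~*+** → (answer).

~*~++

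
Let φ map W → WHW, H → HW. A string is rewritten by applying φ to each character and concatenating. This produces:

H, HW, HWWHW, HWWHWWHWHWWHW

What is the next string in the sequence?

HWWHWWHWHWWHWWHWHWWHWHWWHWWHWHWWHW

Replace each of the 13 characters of HWWHWWHWHWWHW in place — HW WHW WHW HW WHW WHW HW WHW HW WHW WHW HW WHW — and concatenate.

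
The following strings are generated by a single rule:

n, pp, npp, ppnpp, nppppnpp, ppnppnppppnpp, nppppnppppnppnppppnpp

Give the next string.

Each term (from the third on) is the two preceding terms concatenated in order: term 3 = n·pp = npp.
So term 8 is ppnppnppppnpp·nppppnppppnppnppppnpp.

ppnppnppppnppnppppnppppnppnppppnpp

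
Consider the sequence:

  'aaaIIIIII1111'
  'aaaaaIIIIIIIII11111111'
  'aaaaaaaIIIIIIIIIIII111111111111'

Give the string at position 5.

Term n consists of 2n+1 a's, followed by 3n+3 I's, followed by 4n 1's (n = 1, 2, …).
Setting n = 5 gives 11, 18, 20 characters in each block.

aaaaaaaaaaaIIIIIIIIIIIIIIIIII11111111111111111111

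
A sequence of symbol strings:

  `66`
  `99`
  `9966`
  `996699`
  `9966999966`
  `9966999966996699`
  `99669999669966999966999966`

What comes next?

996699996699669999669999669966999966996699

This is a Fibonacci-style word recurrence s(k) = s(k−1)·s(k−2): e.g. 99·66 = 9966.
Continuing: 99669999669966999966999966 · 9966999966996699 gives term 8.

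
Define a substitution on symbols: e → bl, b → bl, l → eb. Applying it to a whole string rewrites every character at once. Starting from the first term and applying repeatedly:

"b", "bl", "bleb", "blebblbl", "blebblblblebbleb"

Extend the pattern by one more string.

Rewriting the 16 symbols of blebblblblebbleb one by one yields bl eb bl bl bl eb bl eb bl eb bl bl bl eb bl bl; concatenated:

blebblblblebblebblebblblblebblbl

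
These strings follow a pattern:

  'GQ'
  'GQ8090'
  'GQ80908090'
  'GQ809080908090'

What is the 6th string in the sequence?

Each term is the previous one with 8090 appended.
From GQ809080908090, 2 further steps: GQ809080908090 → GQ8090809080908090 → (answer).

GQ80908090809080908090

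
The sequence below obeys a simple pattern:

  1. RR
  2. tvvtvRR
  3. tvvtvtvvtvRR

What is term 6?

The strings grow by a fixed prefix tvvtv each time.
From tvvtvtvvtvRR, 3 further steps: tvvtvtvvtvRR → tvvtvtvvtvtvvtvRR → tvvtvtvvtvtvvtvtvvtvRR → (answer).

tvvtvtvvtvtvvtvtvvtvtvvtvRR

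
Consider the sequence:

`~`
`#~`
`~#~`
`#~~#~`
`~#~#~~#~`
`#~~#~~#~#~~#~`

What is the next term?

From term 3 onward, concatenate the second-to-last term with the last: ~·#~ = ~#~, #~·~#~ = #~~#~, …
The next term joins ~#~#~~#~ and #~~#~~#~#~~#~.

~#~#~~#~#~~#~~#~#~~#~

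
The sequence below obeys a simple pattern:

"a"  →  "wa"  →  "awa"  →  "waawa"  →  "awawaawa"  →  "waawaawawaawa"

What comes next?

awawaawawaawaawawaawa

From term 3 onward, concatenate the second-to-last term with the last: a·wa = awa, wa·awa = waawa, …
So term 7 is awawaawa·waawaawawaawa.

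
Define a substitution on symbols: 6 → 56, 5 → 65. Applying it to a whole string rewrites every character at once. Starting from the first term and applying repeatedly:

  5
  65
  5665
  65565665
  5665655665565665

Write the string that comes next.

65565665566565565665655665565665

Applying the rule to each of the 16 symbols of 5665655665565665 gives the pieces 65 56 56 65 56 65 65 56 56 65 65 56 65 56 56 65, which concatenate to the answer.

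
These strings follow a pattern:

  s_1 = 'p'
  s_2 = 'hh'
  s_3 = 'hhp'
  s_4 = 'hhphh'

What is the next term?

This is a Fibonacci-style word recurrence s(k) = s(k−1)·s(k−2): e.g. hh·p = hhp.
Continuing: hhphh · hhp gives term 5.

hhphhhhp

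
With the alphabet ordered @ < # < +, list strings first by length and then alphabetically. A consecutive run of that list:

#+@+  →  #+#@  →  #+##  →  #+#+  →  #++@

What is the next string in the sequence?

#++#

The successor of #++@ increments the rightmost position that isn't already + and resets every position after it to @.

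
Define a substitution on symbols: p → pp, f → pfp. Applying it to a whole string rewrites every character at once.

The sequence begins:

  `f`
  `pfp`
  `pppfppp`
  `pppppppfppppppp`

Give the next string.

Rewriting the 15 symbols of pppppppfppppppp one by one yields pp pp pp pp pp pp pp pfp pp pp pp pp pp pp pp; concatenated:

pppppppppppppppfppppppppppppppp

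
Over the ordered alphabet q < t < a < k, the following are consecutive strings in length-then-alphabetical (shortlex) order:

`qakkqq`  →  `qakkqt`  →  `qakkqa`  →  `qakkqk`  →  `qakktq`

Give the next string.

The successor of qakktq increments the rightmost position that isn't already k and resets every position after it to q.

qakktt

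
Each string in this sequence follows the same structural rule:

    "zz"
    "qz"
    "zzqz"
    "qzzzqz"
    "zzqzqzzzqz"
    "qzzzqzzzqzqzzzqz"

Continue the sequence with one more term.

From term 3 onward, concatenate the second-to-last term with the last: zz·qz = zzqz, qz·zzqz = qzzzqz, …
So term 7 is zzqzqzzzqz·qzzzqzzzqzqzzzqz.

zzqzqzzzqzqzzzqzzzqzqzzzqz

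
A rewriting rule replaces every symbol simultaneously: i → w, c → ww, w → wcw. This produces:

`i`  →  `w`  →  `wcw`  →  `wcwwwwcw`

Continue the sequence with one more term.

Expanding wcwwwwcw: w→wcw, c→ww, w→wcw, w→wcw, w→wcw, w→wcw, c→ww, w→wcw. Concatenated: wcw ww wcw wcw wcw wcw ww wcw.

wcwwwwcwwcwwcwwcwwwwcw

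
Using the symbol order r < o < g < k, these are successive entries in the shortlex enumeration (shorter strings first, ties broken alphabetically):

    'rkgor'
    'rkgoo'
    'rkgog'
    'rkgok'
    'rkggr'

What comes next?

rkggo

Treat rkggr as a base-4 numeral over the given alphabet and add one, carrying through any trailing k's.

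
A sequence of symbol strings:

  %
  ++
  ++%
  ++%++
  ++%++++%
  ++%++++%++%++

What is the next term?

++%++++%++%++++%++++%

This is a Fibonacci-style word recurrence s(k) = s(k−1)·s(k−2): e.g. ++·% = ++%.
The next term joins ++%++++%++%++ and ++%++++%.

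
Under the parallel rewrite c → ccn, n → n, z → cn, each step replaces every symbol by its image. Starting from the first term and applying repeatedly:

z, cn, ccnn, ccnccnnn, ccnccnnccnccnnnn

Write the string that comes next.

Applying the rule to each of the 16 symbols of ccnccnnccnccnnnn gives the pieces ccn ccn n ccn ccn n n ccn ccn n ccn ccn n n n n, which concatenate to the answer.

ccnccnnccnccnnnccnccnnccnccnnnnn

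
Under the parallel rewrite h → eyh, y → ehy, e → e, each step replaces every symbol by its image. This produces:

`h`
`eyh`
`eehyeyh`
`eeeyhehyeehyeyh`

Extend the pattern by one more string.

eeeehyeyheeyhehyeeeyhehyeehyeyh

Applying the rule to each of the 15 symbols of eeeyhehyeehyeyh gives the pieces e e e ehy eyh e eyh ehy e e eyh ehy e ehy eyh, which concatenate to the answer.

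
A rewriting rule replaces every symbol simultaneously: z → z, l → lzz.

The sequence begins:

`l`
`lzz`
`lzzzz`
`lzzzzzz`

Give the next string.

Rewriting each symbol of lzzzzzz: l→lzz, z→z, z→z, z→z, z→z, z→z, z→z, which concatenates to lzz z z z z z z.

lzzzzzzzz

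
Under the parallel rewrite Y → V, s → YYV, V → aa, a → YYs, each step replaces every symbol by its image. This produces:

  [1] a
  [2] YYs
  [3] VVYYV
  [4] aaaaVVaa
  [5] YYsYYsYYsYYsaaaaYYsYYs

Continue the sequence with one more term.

Rewriting the 22 symbols of YYsYYsYYsYYsaaaaYYsYYs one by one yields V V YYV V V YYV V V YYV V V YYV YYs YYs YYs YYs V V YYV V V YYV; concatenated:

VVYYVVVYYVVVYYVVVYYVYYsYYsYYsYYsVVYYVVVYYV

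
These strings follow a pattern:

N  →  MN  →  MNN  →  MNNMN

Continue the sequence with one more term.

This is a Fibonacci-style word recurrence s(k) = s(k−1)·s(k−2): e.g. MN·N = MNN.
So term 5 is MNNMN·MNN.

MNNMNMNN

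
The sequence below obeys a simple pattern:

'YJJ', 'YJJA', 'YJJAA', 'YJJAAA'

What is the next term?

YJJAAAA

The strings grow by a fixed suffix A each time.
So the next term is YJJAAA·A.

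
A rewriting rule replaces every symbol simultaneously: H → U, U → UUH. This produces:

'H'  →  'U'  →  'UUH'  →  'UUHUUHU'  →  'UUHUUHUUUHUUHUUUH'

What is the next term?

Rewriting the 17 symbols of UUHUUHUUUHUUHUUUH one by one yields UUH UUH U UUH UUH U UUH UUH UUH U UUH UUH U UUH UUH UUH U; concatenated:

UUHUUHUUUHUUHUUUHUUHUUHUUUHUUHUUUHUUHUUHU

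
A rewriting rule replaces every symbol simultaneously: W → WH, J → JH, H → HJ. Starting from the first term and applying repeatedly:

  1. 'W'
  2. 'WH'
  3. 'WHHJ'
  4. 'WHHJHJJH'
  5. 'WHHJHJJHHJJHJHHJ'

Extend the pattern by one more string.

Rewriting the 16 symbols of WHHJHJJHHJJHJHHJ one by one yields WH HJ HJ JH HJ JH JH HJ HJ JH JH HJ JH HJ HJ JH; concatenated:

WHHJHJJHHJJHJHHJHJJHJHHJJHHJHJJH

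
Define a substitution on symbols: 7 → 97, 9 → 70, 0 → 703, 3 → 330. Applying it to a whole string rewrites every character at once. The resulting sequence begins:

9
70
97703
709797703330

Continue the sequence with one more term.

977037097709797703330330330703

Apply φ to 709797703330 symbol by symbol: 7→97, 0→703, 9→70, 7→97, 9→70, 7→97, 7→97, 0→703, 3→330, 3→330, 3→330, 0→703; joined: 97 703 70 97 70 97 97 703 330 330 330 703.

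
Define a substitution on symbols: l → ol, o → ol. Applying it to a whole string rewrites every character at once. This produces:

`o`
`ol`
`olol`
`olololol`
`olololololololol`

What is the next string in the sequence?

Rewriting the 16 symbols of olololololololol one by one yields ol ol ol ol ol ol ol ol ol ol ol ol ol ol ol ol; concatenated:

olololololololololololololololol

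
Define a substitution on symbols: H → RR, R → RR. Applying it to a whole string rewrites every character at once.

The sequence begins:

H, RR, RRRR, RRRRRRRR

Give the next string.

RRRRRRRRRRRRRRRR

Rewriting each symbol of RRRRRRRR: R→RR, R→RR, R→RR, R→RR, R→RR, R→RR, R→RR, R→RR, which concatenates to RR RR RR RR RR RR RR RR.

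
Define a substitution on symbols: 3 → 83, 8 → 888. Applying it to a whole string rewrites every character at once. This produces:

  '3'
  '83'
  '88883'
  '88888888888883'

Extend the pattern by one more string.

88888888888888888888888888888888888888883

φ(88888888888883) expands symbol-by-symbol to 888 888 888 888 888 888 888 888 888 888 888 888 888 83; joining the 14 pieces gives the next term.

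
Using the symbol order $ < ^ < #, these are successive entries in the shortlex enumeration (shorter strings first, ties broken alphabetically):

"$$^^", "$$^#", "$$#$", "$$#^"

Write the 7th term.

$^$^

Stepping forward 3 times from $$#^: $$#^ → $$## → $^$$, then the target.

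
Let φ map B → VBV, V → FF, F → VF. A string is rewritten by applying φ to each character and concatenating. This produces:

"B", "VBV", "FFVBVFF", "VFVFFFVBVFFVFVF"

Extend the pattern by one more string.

FFVFFFVFVFVFFFVBVFFVFVFFFVFFFVF

Applying the rule to each of the 15 symbols of VFVFFFVBVFFVFVF gives the pieces FF VF FF VF VF VF FF VBV FF VF VF FF VF FF VF, which concatenate to the answer.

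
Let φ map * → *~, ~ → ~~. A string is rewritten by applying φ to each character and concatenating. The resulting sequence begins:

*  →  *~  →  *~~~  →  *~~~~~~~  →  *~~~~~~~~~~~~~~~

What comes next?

Rewriting the 16 symbols of *~~~~~~~~~~~~~~~ one by one yields *~ ~~ ~~ ~~ ~~ ~~ ~~ ~~ ~~ ~~ ~~ ~~ ~~ ~~ ~~ ~~; concatenated:

*~~~~~~~~~~~~~~~~~~~~~~~~~~~~~~~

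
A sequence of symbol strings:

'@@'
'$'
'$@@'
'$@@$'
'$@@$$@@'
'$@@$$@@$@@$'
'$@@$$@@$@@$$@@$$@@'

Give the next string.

Each term (from the third on) is the previous term followed by the one before it: term 3 = $·@@ = $@@.
The next term joins $@@$$@@$@@$$@@$$@@ and $@@$$@@$@@$.

$@@$$@@$@@$$@@$$@@$@@$$@@$@@$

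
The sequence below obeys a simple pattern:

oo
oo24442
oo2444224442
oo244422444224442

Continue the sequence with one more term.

Every step adds 24442 to the end: s(k+1) = s(k)·24442.
Applying this once more to oo244422444224442:

oo24442244422444224442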